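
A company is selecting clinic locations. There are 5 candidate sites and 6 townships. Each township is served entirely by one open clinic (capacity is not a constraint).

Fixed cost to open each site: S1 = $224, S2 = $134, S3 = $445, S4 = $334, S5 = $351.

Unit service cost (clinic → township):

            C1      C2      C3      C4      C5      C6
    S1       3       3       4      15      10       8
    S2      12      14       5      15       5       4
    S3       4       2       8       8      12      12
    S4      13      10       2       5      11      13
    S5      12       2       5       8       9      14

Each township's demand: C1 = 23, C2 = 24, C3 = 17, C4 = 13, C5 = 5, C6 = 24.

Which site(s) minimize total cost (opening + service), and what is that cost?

Open S1 only; minimum total cost 870.

For any fixed open set, each township goes to its cheapest open site; total = fixed + service.
{S1}: C1→S1 3·23=69, C2→S1 3·24=72, C3→S1 4·17=68, C4→S1 15·13=195, C5→S1 10·5=50, C6→S1 8·24=192. Service 646; fixed 224; total 870.
{S1, S2}: service 525 + fixed 358 = 883
{S2, S3}: service 450 + fixed 579 = 1029
{S1, S2, S3, S4, S5}: service 337 + fixed 1488 = 1825
No other subset beats 870.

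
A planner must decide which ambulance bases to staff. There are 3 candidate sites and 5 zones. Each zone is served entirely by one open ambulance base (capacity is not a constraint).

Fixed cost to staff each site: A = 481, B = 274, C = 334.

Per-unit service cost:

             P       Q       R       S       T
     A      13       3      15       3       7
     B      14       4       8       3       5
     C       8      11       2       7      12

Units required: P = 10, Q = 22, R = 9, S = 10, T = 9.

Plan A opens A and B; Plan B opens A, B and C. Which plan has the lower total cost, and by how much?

Plan A: {A, B}: P→A 13·10=130, Q→A 3·22=66, R→B 8·9=72, S→A 3·10=30, T→B 5·9=45. Service 343; fixed 755; total 1098.
Plan B: {A, B, C}: P→C 8·10=80, Q→A 3·22=66, R→C 2·9=18, S→A 3·10=30, T→B 5·9=45. Service 239; fixed 1089; total 1328.
Difference: |1098 − 1328| = 230.

Plan A is cheaper by 230.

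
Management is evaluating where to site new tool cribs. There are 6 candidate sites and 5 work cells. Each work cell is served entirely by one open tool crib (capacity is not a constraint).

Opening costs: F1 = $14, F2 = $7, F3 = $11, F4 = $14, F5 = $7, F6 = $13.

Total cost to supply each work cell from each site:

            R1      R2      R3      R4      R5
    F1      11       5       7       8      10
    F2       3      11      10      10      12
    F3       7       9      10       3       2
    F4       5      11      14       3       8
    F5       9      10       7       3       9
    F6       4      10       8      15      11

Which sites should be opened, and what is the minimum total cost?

Open F3 only; minimum total cost 42.

For any fixed open set, each work cell goes to its cheapest open site; total = fixed + service.
{F3}: R1→F3 7, R2→F3 9, R3→F3 10, R4→F3 3, R5→F3 2. Service 31; fixed 11; total 42.
{F2, F3}: service 27 + fixed 18 = 45
{F5}: R1→F5 9, R2→F5 10, R3→F5 7, R4→F5 3, R5→F5 9. Service 38; fixed 7; total 45.
{F1, F2, F3, F4, F5, F6}: service 20 + fixed 66 = 86
No other subset beats 42.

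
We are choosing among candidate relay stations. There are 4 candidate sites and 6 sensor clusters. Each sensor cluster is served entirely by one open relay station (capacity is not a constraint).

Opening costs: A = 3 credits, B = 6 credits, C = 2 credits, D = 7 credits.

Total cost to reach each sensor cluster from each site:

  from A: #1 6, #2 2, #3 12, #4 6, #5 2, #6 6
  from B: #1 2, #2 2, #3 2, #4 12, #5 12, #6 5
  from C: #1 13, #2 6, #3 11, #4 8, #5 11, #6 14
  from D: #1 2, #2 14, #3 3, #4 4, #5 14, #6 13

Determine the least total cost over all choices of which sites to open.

For any fixed open set, each sensor cluster goes to its cheapest open site; total = fixed + service.
{A, B}: #1→B 2, #2→A 2, #3→B 2, #4→A 6, #5→A 2, #6→B 5. Service 19; fixed 9; total 28.
{A, D}: #1→D 2, #2→A 2, #3→D 3, #4→D 4, #5→A 2, #6→A 6. Service 19; fixed 10; total 29.
{A, B, C}: #1→B 2, #2→A 2, #3→B 2, #4→A 6, #5→A 2, #6→B 5. Service 19; fixed 11; total 30.
{A, B, C, D}: service 17 + fixed 18 = 35
(All 15 nonempty subsets were checked; A and B is lowest.)

Minimum total cost: 28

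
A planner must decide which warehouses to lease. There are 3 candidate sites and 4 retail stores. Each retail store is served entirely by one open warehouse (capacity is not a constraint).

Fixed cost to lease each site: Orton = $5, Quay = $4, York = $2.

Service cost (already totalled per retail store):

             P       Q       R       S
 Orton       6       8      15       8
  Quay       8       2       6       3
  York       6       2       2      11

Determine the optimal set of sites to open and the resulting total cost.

For any fixed open set, each retail store goes to its cheapest open site; total = fixed + service.
{Quay, York}: P→York 6, Q→Quay 2, R→York 2, S→Quay 3. Service 13; fixed 6; total 19.
{Quay}: P→Quay 8, Q→Quay 2, R→Quay 6, S→Quay 3. Service 19; fixed 4; total 23.
{York}: service 21 + fixed 2 = 23
{Orton, Quay, York}: P→Orton 6, Q→Quay 2, R→York 2, S→Quay 3. Service 13; fixed 11; total 24.
(All 7 nonempty subsets were checked; Quay and York is lowest.)

Open Quay and York; minimum total cost 19.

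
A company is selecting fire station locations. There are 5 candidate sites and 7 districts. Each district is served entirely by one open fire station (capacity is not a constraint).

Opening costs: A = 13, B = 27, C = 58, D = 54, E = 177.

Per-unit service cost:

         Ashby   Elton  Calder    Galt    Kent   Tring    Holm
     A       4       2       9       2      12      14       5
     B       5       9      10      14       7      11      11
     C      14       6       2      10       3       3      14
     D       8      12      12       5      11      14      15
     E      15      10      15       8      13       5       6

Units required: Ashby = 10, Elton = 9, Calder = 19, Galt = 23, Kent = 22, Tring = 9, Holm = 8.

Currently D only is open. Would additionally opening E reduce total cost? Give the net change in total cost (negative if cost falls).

No — net change +6 (cost rises by 6).

Current service cost with {D}: 1019.
Adding E: each district re-picks its cheapest; new service cost 848, saving 171.
Extra fixed cost: 177. Net change = 177 − 171 = 6.
(Totals: 1073 → 1079.)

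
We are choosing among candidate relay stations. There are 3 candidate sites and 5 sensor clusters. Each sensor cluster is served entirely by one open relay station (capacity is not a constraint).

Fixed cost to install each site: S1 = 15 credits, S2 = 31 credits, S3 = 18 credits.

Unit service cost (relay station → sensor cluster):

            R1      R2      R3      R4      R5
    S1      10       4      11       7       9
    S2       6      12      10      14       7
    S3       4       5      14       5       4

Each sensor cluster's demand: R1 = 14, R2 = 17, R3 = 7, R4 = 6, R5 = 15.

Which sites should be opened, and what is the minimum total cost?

Open S1 and S3; minimum total cost 324.

For any fixed open set, each sensor cluster goes to its cheapest open site; total = fixed + service.
{S1, S3}: R1→S3 4·14=56, R2→S1 4·17=68, R3→S1 11·7=77, R4→S3 5·6=30, R5→S3 4·15=60. Service 291; fixed 33; total 324.
{S3}: service 329 + fixed 18 = 347
{S1, S2, S3}: R1→S3 4·14=56, R2→S1 4·17=68, R3→S2 10·7=70, R4→S3 5·6=30, R5→S3 4·15=60. Service 284; fixed 64; total 348.
{S1}: service 462 + fixed 15 = 477
No other subset beats 324.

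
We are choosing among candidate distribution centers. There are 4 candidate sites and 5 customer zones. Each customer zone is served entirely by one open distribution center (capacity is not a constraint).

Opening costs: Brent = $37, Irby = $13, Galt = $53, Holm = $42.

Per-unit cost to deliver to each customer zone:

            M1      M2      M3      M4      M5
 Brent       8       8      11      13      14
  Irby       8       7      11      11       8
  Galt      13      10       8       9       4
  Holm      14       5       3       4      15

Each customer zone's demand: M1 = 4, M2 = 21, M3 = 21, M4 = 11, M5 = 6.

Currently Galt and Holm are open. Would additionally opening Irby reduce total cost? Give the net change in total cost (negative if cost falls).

Yes — net change −7 (cost falls by 7).

Current service cost with {Galt, Holm}: 288.
Adding Irby: each customer zone re-picks its cheapest; new service cost 268, saving 20.
Extra fixed cost: 13. Net change = 13 − 20 = -7.
(Totals: 383 → 376.)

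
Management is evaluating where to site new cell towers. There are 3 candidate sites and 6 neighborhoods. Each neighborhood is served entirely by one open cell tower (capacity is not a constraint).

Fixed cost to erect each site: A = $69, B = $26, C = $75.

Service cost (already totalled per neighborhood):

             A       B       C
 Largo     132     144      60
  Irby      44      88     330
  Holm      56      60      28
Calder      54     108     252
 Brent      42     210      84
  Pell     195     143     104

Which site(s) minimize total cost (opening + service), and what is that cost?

For any fixed open set, each neighborhood goes to its cheapest open site; total = fixed + service.
{A, C}: Largo→C 60, Irby→A 44, Holm→C 28, Calder→A 54, Brent→A 42, Pell→C 104. Service 332; fixed 144; total 476.
{A, B, C}: service 332 + fixed 170 = 502
{A, B}: Largo→A 132, Irby→A 44, Holm→A 56, Calder→A 54, Brent→A 42, Pell→B 143. Service 471; fixed 95; total 566.
{B}: Largo→B 144, Irby→B 88, Holm→B 60, Calder→B 108, Brent→B 210, Pell→B 143. Service 753; fixed 26; total 779.
No other subset beats 476.

Open A and C; minimum total cost 476.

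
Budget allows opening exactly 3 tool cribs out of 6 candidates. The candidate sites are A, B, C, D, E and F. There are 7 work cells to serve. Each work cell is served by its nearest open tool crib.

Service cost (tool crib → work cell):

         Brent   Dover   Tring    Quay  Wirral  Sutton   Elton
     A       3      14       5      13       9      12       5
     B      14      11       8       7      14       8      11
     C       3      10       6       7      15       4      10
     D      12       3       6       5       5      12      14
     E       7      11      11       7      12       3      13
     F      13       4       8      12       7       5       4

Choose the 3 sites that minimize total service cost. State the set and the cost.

Choose A, D and E; total service cost 29.

With exactly 3 open, each work cell uses its cheapest among the chosen.
{A, D, E}: Brent→A 3, Dover→D 3, Tring→A 5, Quay→D 5, Wirral→D 5, Sutton→E 3, Elton→A 5. Service cost 29.
{A, C, D}: service cost 30
{A, D, F}: service cost 30
Among all 20 size-3 choices, {A, D, E} is lowest.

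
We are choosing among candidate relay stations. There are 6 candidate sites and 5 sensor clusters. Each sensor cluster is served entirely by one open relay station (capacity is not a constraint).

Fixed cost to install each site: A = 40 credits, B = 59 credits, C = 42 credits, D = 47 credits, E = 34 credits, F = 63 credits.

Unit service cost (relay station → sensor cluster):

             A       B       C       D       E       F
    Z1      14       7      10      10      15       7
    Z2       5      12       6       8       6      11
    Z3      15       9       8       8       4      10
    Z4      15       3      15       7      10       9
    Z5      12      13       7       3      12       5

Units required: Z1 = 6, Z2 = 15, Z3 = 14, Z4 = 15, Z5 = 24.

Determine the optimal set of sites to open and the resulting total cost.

For any fixed open set, each sensor cluster goes to its cheapest open site; total = fixed + service.
{B, D, E}: Z1→B 7·6=42, Z2→E 6·15=90, Z3→E 4·14=56, Z4→B 3·15=45, Z5→D 3·24=72. Service 305; fixed 140; total 445.
{D, E}: service 383 + fixed 81 = 464
{A, B, D, E}: service 290 + fixed 180 = 470
{A, B, C, D, E, F}: service 290 + fixed 285 = 575
No other subset beats 445.

Open B, D and E; minimum total cost 445.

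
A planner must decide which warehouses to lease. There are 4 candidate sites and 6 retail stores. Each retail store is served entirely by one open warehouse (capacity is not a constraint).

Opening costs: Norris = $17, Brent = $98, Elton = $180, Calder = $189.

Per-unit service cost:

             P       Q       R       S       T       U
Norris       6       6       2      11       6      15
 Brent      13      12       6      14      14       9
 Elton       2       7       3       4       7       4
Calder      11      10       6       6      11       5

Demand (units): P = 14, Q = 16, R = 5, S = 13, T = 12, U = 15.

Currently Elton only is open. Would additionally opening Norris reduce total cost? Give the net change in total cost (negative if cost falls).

Yes — net change −16 (cost falls by 16).

Current service cost with {Elton}: 351.
Adding Norris: each retail store re-picks its cheapest; new service cost 318, saving 33.
Extra fixed cost: 17. Net change = 17 − 33 = -16.
(Totals: 531 → 515.)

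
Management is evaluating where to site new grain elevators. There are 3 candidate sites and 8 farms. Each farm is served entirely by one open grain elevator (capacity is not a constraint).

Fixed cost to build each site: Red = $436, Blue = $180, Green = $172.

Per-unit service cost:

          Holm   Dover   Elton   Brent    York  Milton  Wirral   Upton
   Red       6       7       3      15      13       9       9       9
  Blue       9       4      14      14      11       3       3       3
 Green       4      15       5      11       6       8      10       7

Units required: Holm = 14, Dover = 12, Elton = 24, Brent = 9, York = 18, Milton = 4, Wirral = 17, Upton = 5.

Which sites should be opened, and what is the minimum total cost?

For any fixed open set, each farm goes to its cheapest open site; total = fixed + service.
{Blue, Green}: Holm→Green 4·14=56, Dover→Blue 4·12=48, Elton→Green 5·24=120, Brent→Green 11·9=99, York→Green 6·18=108, Milton→Blue 3·4=12, Wirral→Blue 3·17=51, Upton→Blue 3·5=15. Service 509; fixed 352; total 861.
{Green}: Holm→Green 4·14=56, Dover→Green 15·12=180, Elton→Green 5·24=120, Brent→Green 11·9=99, York→Green 6·18=108, Milton→Green 8·4=32, Wirral→Green 10·17=170, Upton→Green 7·5=35. Service 800; fixed 172; total 972.
{Blue}: service 912 + fixed 180 = 1092
{Red, Blue, Green}: Holm→Green 4·14=56, Dover→Blue 4·12=48, Elton→Red 3·24=72, Brent→Green 11·9=99, York→Green 6·18=108, Milton→Blue 3·4=12, Wirral→Blue 3·17=51, Upton→Blue 3·5=15. Service 461; fixed 788; total 1249.
(All 7 nonempty subsets were checked; Blue and Green is lowest.)

Open Blue and Green; minimum total cost 861.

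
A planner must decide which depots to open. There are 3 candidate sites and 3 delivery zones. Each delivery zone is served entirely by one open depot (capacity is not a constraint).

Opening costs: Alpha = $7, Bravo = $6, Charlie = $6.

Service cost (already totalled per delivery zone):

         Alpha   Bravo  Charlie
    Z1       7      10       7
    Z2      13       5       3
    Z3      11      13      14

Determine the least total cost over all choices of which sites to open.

Minimum total cost: 30

For any fixed open set, each delivery zone goes to its cheapest open site; total = fixed + service.
{Charlie}: Z1→Charlie 7, Z2→Charlie 3, Z3→Charlie 14. Service 24; fixed 6; total 30.
{Alpha, Charlie}: Z1→Alpha 7, Z2→Charlie 3, Z3→Alpha 11. Service 21; fixed 13; total 34.
{Bravo}: Z1→Bravo 10, Z2→Bravo 5, Z3→Bravo 13. Service 28; fixed 6; total 34.
{Alpha, Bravo, Charlie}: Z1→Alpha 7, Z2→Charlie 3, Z3→Alpha 11. Service 21; fixed 19; total 40.
No other subset beats 30.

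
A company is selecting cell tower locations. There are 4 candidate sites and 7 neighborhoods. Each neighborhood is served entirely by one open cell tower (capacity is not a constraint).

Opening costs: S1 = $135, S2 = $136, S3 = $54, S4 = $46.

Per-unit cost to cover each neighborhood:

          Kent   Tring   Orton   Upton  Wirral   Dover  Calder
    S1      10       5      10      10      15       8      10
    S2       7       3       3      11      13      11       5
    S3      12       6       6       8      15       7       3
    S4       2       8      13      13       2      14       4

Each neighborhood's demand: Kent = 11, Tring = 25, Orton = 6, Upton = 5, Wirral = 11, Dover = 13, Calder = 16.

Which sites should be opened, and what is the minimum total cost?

For any fixed open set, each neighborhood goes to its cheapest open site; total = fixed + service.
{S3, S4}: Kent→S4 2·11=22, Tring→S3 6·25=150, Orton→S3 6·6=36, Upton→S3 8·5=40, Wirral→S4 2·11=22, Dover→S3 7·13=91, Calder→S3 3·16=48. Service 409; fixed 100; total 509.
{S2, S3, S4}: service 316 + fixed 236 = 552
{S2, S4}: service 399 + fixed 182 = 581
{S1, S2, S3, S4}: Kent→S4 2·11=22, Tring→S2 3·25=75, Orton→S2 3·6=18, Upton→S3 8·5=40, Wirral→S4 2·11=22, Dover→S3 7·13=91, Calder→S3 3·16=48. Service 316; fixed 371; total 687.
No other subset beats 509.

Open S3 and S4; minimum total cost 509.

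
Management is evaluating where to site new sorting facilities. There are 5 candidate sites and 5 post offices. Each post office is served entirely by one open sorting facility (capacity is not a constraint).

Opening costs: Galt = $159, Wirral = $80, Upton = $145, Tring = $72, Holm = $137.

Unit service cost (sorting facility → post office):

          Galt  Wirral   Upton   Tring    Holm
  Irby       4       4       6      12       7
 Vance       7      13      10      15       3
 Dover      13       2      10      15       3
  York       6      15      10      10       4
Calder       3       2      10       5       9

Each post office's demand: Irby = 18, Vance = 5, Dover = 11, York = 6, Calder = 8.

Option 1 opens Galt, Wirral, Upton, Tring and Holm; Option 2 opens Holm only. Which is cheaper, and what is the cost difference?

Option 1: {Galt, Wirral, Upton, Tring, Holm}: Irby→Galt 4·18=72, Vance→Holm 3·5=15, Dover→Wirral 2·11=22, York→Holm 4·6=24, Calder→Wirral 2·8=16. Service 149; fixed 593; total 742.
Option 2: {Holm}: Irby→Holm 7·18=126, Vance→Holm 3·5=15, Dover→Holm 3·11=33, York→Holm 4·6=24, Calder→Holm 9·8=72. Service 270; fixed 137; total 407.
Difference: |742 − 407| = 335.

Option 2 is cheaper by 335.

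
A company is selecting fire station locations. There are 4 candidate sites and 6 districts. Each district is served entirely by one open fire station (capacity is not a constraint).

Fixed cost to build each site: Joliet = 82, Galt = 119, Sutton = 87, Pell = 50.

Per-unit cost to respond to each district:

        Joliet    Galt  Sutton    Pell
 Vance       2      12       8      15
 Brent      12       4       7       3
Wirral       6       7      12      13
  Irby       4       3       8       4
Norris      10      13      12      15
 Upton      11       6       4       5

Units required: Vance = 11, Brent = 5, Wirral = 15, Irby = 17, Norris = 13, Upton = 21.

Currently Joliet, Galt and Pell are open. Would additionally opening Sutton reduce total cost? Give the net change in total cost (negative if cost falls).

Current service cost with {Joliet, Galt, Pell}: 413.
Adding Sutton: each district re-picks its cheapest; new service cost 392, saving 21.
Extra fixed cost: 87. Net change = 87 − 21 = 66.
(Totals: 664 → 730.)

No — net change +66 (cost rises by 66).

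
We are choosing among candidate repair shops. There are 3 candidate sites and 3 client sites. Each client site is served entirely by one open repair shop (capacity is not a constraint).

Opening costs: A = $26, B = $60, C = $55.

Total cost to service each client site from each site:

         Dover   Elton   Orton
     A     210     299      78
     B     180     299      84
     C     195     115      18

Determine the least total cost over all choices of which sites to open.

For any fixed open set, each client site goes to its cheapest open site; total = fixed + service.
{C}: Dover→C 195, Elton→C 115, Orton→C 18. Service 328; fixed 55; total 383.
{A, C}: Dover→C 195, Elton→C 115, Orton→C 18. Service 328; fixed 81; total 409.
{B, C}: Dover→B 180, Elton→C 115, Orton→C 18. Service 313; fixed 115; total 428.
{A, B, C}: service 313 + fixed 141 = 454
No other subset beats 383.

Minimum total cost: 383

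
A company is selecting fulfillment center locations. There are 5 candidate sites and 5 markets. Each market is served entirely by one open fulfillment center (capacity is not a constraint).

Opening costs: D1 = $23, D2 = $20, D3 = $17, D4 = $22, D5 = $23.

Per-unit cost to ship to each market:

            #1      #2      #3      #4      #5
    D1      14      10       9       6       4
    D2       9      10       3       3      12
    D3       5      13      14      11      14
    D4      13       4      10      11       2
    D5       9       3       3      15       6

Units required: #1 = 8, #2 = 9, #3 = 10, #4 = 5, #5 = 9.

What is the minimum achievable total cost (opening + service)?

For any fixed open set, each market goes to its cheapest open site; total = fixed + service.
{D2, D3, D4}: #1→D3 5·8=40, #2→D4 4·9=36, #3→D2 3·10=30, #4→D2 3·5=15, #5→D4 2·9=18. Service 139; fixed 59; total 198.
{D2, D3, D4, D5}: #1→D3 5·8=40, #2→D5 3·9=27, #3→D2 3·10=30, #4→D2 3·5=15, #5→D4 2·9=18. Service 130; fixed 82; total 212.
{D2, D4}: #1→D2 9·8=72, #2→D4 4·9=36, #3→D2 3·10=30, #4→D2 3·5=15, #5→D4 2·9=18. Service 171; fixed 42; total 213.
{D1, D2, D3, D4, D5}: service 130 + fixed 105 = 235
No other subset beats 198.

Minimum total cost: 198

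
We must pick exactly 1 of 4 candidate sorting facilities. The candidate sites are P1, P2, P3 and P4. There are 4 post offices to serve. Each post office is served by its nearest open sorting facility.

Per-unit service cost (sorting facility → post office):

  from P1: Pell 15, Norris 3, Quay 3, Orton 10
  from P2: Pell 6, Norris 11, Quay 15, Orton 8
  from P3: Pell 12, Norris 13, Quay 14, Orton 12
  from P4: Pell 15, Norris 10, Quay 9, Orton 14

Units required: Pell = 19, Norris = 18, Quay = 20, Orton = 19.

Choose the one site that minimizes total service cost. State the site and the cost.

Choose P1 only; total service cost 589.

With exactly 1 open, each post office uses its cheapest among the chosen.
{P1}: Pell→P1 15·19=285, Norris→P1 3·18=54, Quay→P1 3·20=60, Orton→P1 10·19=190. Service cost 589.
{P2}: service cost 764
{P4}: service cost 911
Among all 4 size-1 choices, {P1} is lowest.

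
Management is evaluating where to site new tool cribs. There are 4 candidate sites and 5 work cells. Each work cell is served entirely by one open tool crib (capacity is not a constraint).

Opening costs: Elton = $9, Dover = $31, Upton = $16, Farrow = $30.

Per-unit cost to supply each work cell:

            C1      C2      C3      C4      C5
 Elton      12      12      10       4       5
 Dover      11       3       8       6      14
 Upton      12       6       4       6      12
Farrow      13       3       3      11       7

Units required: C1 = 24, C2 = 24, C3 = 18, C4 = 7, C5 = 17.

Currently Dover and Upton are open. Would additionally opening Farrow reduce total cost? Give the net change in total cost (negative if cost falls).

Current service cost with {Dover, Upton}: 654.
Adding Farrow: each work cell re-picks its cheapest; new service cost 551, saving 103.
Extra fixed cost: 30. Net change = 30 − 103 = -73.
(Totals: 701 → 628.)

Yes — net change −73 (cost falls by 73).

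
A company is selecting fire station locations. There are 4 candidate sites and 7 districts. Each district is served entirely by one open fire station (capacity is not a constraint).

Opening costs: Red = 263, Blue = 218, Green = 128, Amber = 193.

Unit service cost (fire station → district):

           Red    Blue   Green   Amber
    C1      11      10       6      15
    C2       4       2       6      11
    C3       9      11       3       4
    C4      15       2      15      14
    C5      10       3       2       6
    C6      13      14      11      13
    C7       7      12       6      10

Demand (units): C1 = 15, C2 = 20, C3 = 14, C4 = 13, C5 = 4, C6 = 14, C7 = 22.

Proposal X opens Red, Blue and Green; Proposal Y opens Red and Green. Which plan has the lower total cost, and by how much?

Proposal Y is cheaper by 9.

Proposal X: {Red, Blue, Green}: C1→Green 6·15=90, C2→Blue 2·20=40, C3→Green 3·14=42, C4→Blue 2·13=26, C5→Green 2·4=8, C6→Green 11·14=154, C7→Green 6·22=132. Service 492; fixed 609; total 1101.
Proposal Y: {Red, Green}: C1→Green 6·15=90, C2→Red 4·20=80, C3→Green 3·14=42, C4→Red 15·13=195, C5→Green 2·4=8, C6→Green 11·14=154, C7→Green 6·22=132. Service 701; fixed 391; total 1092.
Difference: |1101 − 1092| = 9.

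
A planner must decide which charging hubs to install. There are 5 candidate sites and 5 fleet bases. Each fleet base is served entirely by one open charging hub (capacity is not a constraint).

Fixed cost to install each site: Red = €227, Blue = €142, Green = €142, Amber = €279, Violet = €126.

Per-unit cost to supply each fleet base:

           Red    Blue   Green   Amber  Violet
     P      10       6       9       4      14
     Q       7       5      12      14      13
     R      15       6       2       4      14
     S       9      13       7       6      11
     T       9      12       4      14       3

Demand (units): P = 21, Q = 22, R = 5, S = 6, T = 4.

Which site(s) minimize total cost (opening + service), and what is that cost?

For any fixed open set, each fleet base goes to its cheapest open site; total = fixed + service.
{Blue}: P→Blue 6·21=126, Q→Blue 5·22=110, R→Blue 6·5=30, S→Blue 13·6=78, T→Blue 12·4=48. Service 392; fixed 142; total 534.
{Blue, Green}: P→Blue 6·21=126, Q→Blue 5·22=110, R→Green 2·5=10, S→Green 7·6=42, T→Green 4·4=16. Service 304; fixed 284; total 588.
{Blue, Violet}: service 344 + fixed 268 = 612
{Red, Blue, Green, Amber, Violet}: P→Amber 4·21=84, Q→Blue 5·22=110, R→Green 2·5=10, S→Amber 6·6=36, T→Violet 3·4=12. Service 252; fixed 916; total 1168.
No other subset beats 534.

Open Blue only; minimum total cost 534.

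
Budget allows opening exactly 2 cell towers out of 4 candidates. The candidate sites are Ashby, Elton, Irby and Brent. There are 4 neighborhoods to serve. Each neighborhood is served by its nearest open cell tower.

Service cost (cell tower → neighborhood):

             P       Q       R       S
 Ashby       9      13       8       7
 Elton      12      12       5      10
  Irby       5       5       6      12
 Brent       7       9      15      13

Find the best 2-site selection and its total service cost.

With exactly 2 open, each neighborhood uses its cheapest among the chosen.
{Ashby, Irby}: P→Irby 5, Q→Irby 5, R→Irby 6, S→Ashby 7. Service cost 23.
{Elton, Irby}: service cost 25
{Irby, Brent}: service cost 28
Among all 6 size-2 choices, {Ashby, Irby} is lowest.

Choose Ashby and Irby; total service cost 23.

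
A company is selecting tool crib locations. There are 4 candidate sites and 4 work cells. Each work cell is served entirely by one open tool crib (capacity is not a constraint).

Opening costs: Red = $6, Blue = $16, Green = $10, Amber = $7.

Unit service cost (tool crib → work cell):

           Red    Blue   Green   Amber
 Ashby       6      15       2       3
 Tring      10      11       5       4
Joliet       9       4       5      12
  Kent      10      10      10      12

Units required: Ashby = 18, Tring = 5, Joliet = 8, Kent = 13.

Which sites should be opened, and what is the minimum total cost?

Open Green only; minimum total cost 241.

For any fixed open set, each work cell goes to its cheapest open site; total = fixed + service.
{Green}: Ashby→Green 2·18=36, Tring→Green 5·5=25, Joliet→Green 5·8=40, Kent→Green 10·13=130. Service 231; fixed 10; total 241.
{Green, Amber}: Ashby→Green 2·18=36, Tring→Amber 4·5=20, Joliet→Green 5·8=40, Kent→Green 10·13=130. Service 226; fixed 17; total 243.
{Red, Green}: Ashby→Green 2·18=36, Tring→Green 5·5=25, Joliet→Green 5·8=40, Kent→Red 10·13=130. Service 231; fixed 16; total 247.
{Red, Blue, Green, Amber}: service 218 + fixed 39 = 257
No other subset beats 241.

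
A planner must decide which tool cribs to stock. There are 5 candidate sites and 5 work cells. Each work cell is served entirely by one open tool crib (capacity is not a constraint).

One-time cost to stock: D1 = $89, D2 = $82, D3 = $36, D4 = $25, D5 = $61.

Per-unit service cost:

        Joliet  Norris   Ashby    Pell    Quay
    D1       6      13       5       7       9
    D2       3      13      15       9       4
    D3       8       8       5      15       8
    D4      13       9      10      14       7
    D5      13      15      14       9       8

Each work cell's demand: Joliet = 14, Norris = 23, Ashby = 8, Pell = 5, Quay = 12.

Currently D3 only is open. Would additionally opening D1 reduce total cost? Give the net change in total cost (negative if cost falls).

No — net change +21 (cost rises by 21).

Current service cost with {D3}: 507.
Adding D1: each work cell re-picks its cheapest; new service cost 439, saving 68.
Extra fixed cost: 89. Net change = 89 − 68 = 21.
(Totals: 543 → 564.)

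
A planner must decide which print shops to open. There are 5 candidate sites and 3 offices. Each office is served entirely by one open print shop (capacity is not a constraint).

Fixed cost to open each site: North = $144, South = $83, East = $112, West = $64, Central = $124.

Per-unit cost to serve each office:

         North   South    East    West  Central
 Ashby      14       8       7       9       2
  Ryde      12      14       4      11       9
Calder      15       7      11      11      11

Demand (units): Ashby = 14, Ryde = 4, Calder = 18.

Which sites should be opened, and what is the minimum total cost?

For any fixed open set, each office goes to its cheapest open site; total = fixed + service.
{South}: Ashby→South 8·14=112, Ryde→South 14·4=56, Calder→South 7·18=126. Service 294; fixed 83; total 377.
{Central}: service 262 + fixed 124 = 386
{South, Central}: service 190 + fixed 207 = 397
{North, South, East, West, Central}: service 170 + fixed 527 = 697
No other subset beats 377.

Open South only; minimum total cost 377.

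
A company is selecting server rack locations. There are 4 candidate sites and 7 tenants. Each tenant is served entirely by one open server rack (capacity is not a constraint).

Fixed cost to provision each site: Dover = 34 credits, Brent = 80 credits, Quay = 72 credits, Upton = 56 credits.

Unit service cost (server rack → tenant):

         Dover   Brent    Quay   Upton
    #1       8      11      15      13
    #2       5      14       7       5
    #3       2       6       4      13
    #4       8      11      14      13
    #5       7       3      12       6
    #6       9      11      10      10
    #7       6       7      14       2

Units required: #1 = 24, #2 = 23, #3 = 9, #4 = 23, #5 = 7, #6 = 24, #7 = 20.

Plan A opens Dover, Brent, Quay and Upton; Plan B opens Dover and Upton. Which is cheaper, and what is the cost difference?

Plan B is cheaper by 131.

Plan A: {Dover, Brent, Quay, Upton}: #1→Dover 8·24=192, #2→Dover 5·23=115, #3→Dover 2·9=18, #4→Dover 8·23=184, #5→Brent 3·7=21, #6→Dover 9·24=216, #7→Upton 2·20=40. Service 786; fixed 242; total 1028.
Plan B: {Dover, Upton}: #1→Dover 8·24=192, #2→Dover 5·23=115, #3→Dover 2·9=18, #4→Dover 8·23=184, #5→Upton 6·7=42, #6→Dover 9·24=216, #7→Upton 2·20=40. Service 807; fixed 90; total 897.
Difference: |1028 − 897| = 131.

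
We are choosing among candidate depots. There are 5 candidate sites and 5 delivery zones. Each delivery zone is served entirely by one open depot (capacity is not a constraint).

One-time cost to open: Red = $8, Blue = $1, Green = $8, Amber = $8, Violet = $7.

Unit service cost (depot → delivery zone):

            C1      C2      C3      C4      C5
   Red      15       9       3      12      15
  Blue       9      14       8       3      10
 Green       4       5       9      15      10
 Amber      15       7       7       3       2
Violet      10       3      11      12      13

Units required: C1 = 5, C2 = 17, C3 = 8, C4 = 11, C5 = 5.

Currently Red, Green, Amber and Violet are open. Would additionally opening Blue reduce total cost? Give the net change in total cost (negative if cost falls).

No — net change +1 (cost rises by 1).

Current service cost with {Red, Green, Amber, Violet}: 138.
Adding Blue: each delivery zone re-picks its cheapest; new service cost 138, saving 0.
Extra fixed cost: 1. Net change = 1 − 0 = 1.
(Totals: 169 → 170.)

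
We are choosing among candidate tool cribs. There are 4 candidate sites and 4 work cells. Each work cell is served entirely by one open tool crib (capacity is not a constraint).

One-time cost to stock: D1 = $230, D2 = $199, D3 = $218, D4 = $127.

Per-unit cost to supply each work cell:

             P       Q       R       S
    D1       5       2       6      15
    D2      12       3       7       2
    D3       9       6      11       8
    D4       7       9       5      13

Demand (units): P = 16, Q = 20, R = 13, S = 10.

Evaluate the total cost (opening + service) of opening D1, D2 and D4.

Each work cell is assigned to its cheapest site among the open ones.
{D1, D2, D4}: P→D1 5·16=80, Q→D1 2·20=40, R→D4 5·13=65, S→D2 2·10=20. Service 205; fixed 556; total 761.

Total cost: 761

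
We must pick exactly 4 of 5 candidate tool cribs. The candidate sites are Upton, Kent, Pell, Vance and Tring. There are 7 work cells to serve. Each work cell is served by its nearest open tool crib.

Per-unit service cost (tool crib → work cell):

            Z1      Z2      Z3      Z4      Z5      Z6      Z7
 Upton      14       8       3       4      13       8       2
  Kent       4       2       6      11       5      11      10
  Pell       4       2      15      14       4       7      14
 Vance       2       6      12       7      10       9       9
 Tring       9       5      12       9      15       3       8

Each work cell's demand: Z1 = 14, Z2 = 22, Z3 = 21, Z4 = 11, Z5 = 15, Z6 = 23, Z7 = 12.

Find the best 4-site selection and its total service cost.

With exactly 4 open, each work cell uses its cheapest among the chosen.
{Upton, Pell, Vance, Tring}: Z1→Vance 2·14=28, Z2→Pell 2·22=44, Z3→Upton 3·21=63, Z4→Upton 4·11=44, Z5→Pell 4·15=60, Z6→Tring 3·23=69, Z7→Upton 2·12=24. Service cost 332.
{Upton, Kent, Vance, Tring}: service cost 347
{Upton, Kent, Pell, Tring}: service cost 360
Among all 5 size-4 choices, {Upton, Pell, Vance, Tring} is lowest.

Choose Upton, Pell, Vance and Tring; total service cost 332.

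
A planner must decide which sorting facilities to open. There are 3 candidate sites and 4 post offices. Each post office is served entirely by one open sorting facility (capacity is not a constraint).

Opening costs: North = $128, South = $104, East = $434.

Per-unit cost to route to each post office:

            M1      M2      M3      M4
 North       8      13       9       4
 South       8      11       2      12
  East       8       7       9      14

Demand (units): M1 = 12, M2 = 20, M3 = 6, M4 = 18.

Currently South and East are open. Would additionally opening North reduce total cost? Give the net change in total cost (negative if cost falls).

Current service cost with {South, East}: 464.
Adding North: each post office re-picks its cheapest; new service cost 320, saving 144.
Extra fixed cost: 128. Net change = 128 − 144 = -16.
(Totals: 1002 → 986.)

Yes — net change −16 (cost falls by 16).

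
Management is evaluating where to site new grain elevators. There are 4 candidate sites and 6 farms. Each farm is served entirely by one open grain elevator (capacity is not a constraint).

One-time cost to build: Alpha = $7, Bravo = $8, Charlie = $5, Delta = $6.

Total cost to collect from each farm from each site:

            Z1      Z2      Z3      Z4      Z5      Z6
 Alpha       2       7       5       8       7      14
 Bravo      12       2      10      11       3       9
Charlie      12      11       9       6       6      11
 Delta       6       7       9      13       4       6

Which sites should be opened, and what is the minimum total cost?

Open Alpha and Bravo; minimum total cost 44.

For any fixed open set, each farm goes to its cheapest open site; total = fixed + service.
{Alpha, Bravo}: Z1→Alpha 2, Z2→Bravo 2, Z3→Alpha 5, Z4→Alpha 8, Z5→Bravo 3, Z6→Bravo 9. Service 29; fixed 15; total 44.
{Alpha, Delta}: Z1→Alpha 2, Z2→Alpha 7, Z3→Alpha 5, Z4→Alpha 8, Z5→Delta 4, Z6→Delta 6. Service 32; fixed 13; total 45.
{Alpha, Bravo, Charlie}: service 27 + fixed 20 = 47
{Alpha, Bravo, Charlie, Delta}: service 24 + fixed 26 = 50
No other subset beats 44.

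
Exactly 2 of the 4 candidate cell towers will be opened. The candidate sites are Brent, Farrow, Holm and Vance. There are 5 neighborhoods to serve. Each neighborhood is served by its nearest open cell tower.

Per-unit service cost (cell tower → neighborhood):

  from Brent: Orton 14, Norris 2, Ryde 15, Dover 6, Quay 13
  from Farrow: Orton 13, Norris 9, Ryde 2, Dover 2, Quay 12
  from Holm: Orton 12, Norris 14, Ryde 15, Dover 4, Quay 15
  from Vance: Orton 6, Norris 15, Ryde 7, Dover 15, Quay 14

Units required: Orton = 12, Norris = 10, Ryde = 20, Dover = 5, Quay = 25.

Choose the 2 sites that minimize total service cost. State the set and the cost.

Choose Farrow and Vance; total service cost 512.

With exactly 2 open, each neighborhood uses its cheapest among the chosen.
{Farrow, Vance}: Orton→Vance 6·12=72, Norris→Farrow 9·10=90, Ryde→Farrow 2·20=40, Dover→Farrow 2·5=10, Quay→Farrow 12·25=300. Service cost 512.
{Brent, Farrow}: service cost 526
{Farrow, Holm}: service cost 584
Among all 6 size-2 choices, {Farrow, Vance} is lowest.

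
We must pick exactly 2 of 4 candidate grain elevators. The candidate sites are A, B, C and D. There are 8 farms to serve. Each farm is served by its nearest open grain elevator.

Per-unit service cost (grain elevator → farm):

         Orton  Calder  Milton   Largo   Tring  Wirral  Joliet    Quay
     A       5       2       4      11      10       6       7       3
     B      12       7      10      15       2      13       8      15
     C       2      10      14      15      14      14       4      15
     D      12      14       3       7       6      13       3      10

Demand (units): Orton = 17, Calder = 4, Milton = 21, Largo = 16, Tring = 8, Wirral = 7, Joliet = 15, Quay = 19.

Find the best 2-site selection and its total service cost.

Choose A and D; total service cost 460.

With exactly 2 open, each farm uses its cheapest among the chosen.
{A, D}: Orton→A 5·17=85, Calder→A 2·4=8, Milton→D 3·21=63, Largo→D 7·16=112, Tring→D 6·8=48, Wirral→A 6·7=42, Joliet→D 3·15=45, Quay→A 3·19=57. Service cost 460.
{A, C}: service cost 541
{A, B}: service cost 573
Among all 6 size-2 choices, {A, D} is lowest.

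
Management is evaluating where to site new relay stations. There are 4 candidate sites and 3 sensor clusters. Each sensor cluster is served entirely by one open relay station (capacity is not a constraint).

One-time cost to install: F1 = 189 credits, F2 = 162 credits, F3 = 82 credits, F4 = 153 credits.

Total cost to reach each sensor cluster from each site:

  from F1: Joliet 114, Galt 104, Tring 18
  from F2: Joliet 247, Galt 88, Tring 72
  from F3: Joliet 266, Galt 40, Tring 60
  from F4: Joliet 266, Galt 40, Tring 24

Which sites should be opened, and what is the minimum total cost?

For any fixed open set, each sensor cluster goes to its cheapest open site; total = fixed + service.
{F1}: Joliet→F1 114, Galt→F1 104, Tring→F1 18. Service 236; fixed 189; total 425.
{F1, F3}: service 172 + fixed 271 = 443
{F3}: Joliet→F3 266, Galt→F3 40, Tring→F3 60. Service 366; fixed 82; total 448.
{F1, F2, F3, F4}: Joliet→F1 114, Galt→F3 40, Tring→F1 18. Service 172; fixed 586; total 758.
No other subset beats 425.

Open F1 only; minimum total cost 425.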